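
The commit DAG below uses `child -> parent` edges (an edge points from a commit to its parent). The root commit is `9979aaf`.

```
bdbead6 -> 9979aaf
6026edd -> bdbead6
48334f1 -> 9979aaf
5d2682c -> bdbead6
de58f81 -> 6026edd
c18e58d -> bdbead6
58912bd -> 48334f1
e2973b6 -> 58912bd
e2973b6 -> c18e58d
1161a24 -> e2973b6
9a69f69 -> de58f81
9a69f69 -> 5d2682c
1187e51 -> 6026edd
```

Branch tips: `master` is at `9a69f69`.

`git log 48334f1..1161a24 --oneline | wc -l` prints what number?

Reachable from 1161a24: {1161a24, 48334f1, 58912bd, 9979aaf, bdbead6, c18e58d, e2973b6}.
Reachable from 48334f1: {48334f1, 9979aaf}.
In 1161a24's history but not 48334f1's: {1161a24, 58912bd, bdbead6, c18e58d, e2973b6} — 5 commits.

5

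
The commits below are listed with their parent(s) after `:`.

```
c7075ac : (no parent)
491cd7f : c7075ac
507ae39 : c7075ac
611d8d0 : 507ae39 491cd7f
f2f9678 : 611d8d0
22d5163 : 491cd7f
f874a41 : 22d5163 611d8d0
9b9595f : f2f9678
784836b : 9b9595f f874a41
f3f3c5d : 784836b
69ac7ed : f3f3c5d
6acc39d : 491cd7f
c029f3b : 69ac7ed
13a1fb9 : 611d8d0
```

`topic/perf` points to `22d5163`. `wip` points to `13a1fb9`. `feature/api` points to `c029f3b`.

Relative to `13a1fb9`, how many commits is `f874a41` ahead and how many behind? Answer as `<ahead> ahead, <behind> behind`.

2 ahead, 1 behind

Reachable from f874a41: {22d5163, 491cd7f, 507ae39, 611d8d0, c7075ac, f874a41}.
Reachable from 13a1fb9: {13a1fb9, 491cd7f, 507ae39, 611d8d0, c7075ac}.
Only in f874a41's history (ahead): {22d5163, f874a41} — 2.
Only in 13a1fb9's history (behind): {13a1fb9} — 1.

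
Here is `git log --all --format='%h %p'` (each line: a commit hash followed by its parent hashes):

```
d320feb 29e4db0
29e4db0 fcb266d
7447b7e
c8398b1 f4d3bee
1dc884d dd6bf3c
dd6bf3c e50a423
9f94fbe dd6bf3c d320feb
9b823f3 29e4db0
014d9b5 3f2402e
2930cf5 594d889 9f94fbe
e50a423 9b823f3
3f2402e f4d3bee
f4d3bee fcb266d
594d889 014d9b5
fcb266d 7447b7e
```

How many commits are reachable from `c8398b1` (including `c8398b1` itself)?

Walking parent pointers from c8398b1: reachable set = {7447b7e, c8398b1, f4d3bee, fcb266d}.
That is 4 commits.

4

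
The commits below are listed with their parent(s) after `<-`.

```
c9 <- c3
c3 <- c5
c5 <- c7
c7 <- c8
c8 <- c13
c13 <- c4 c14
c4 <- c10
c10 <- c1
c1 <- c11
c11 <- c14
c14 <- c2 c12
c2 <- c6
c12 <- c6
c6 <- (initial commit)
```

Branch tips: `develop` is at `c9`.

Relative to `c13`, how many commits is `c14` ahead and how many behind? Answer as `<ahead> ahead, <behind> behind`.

0 ahead, 5 behind

Reachable from c14: {c12, c14, c2, c6}.
Reachable from c13: {c1, c10, c11, c12, c13, c14, c2, c4, c6}.
Only in c14's history (ahead): {} — 0.
Only in c13's history (behind): {c1, c10, c11, c13, c4} — 5.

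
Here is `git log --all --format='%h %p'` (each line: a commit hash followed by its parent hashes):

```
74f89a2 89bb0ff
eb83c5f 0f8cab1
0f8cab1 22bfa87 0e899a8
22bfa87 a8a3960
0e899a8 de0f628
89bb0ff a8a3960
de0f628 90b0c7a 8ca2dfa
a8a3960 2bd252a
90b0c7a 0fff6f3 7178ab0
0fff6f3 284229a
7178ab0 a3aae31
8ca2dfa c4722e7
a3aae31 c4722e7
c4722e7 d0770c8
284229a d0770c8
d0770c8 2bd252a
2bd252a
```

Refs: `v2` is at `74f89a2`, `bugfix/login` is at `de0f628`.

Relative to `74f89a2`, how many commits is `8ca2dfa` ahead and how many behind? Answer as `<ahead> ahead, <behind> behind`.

3 ahead, 3 behind

Reachable from 8ca2dfa: {2bd252a, 8ca2dfa, c4722e7, d0770c8}.
Reachable from 74f89a2: {2bd252a, 74f89a2, 89bb0ff, a8a3960}.
Only in 8ca2dfa's history (ahead): {8ca2dfa, c4722e7, d0770c8} — 3.
Only in 74f89a2's history (behind): {74f89a2, 89bb0ff, a8a3960} — 3.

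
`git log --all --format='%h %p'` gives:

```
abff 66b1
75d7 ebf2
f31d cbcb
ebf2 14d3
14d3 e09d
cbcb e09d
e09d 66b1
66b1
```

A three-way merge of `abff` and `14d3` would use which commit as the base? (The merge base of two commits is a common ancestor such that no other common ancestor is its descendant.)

Ancestors of abff: {66b1, abff}.
Ancestors of 14d3: {14d3, 66b1, e09d}.
Common ancestors: {66b1}.
The only common ancestor is 66b1, so it is the merge base.

66b1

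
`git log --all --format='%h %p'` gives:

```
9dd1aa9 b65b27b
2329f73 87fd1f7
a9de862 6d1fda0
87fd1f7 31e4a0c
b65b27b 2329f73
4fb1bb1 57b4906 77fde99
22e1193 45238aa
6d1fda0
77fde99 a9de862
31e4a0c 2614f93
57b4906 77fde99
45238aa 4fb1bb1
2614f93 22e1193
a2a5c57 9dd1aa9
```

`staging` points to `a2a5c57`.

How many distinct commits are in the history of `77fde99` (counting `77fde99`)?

Walking parent pointers from 77fde99: reachable set = {6d1fda0, 77fde99, a9de862}.
That is 3 commits.

3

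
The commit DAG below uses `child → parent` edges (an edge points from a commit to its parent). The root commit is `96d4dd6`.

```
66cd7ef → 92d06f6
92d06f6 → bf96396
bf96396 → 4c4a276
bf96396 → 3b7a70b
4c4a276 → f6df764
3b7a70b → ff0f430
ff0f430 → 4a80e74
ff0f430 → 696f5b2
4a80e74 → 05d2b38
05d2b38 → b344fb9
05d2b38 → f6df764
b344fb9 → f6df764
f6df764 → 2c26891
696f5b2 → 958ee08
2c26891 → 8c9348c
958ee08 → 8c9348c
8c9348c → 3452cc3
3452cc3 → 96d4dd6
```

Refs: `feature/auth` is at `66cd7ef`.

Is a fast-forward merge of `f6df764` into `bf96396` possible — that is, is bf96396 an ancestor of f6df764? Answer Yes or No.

No

A fast-forward from bf96396 to f6df764 is possible iff bf96396 is an ancestor of f6df764.
Ancestors of f6df764: {2c26891, 3452cc3, 8c9348c, 96d4dd6, f6df764}.
bf96396 is not among them, so fast-forward is not possible.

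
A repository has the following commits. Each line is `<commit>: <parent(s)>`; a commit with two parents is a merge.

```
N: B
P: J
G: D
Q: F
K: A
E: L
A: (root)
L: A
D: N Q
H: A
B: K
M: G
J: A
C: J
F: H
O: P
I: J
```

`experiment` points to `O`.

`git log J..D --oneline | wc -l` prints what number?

Reachable from D: {A, B, D, F, H, K, N, Q}.
Reachable from J: {A, J}.
In D's history but not J's: {B, D, F, H, K, N, Q} — 7 commits.

7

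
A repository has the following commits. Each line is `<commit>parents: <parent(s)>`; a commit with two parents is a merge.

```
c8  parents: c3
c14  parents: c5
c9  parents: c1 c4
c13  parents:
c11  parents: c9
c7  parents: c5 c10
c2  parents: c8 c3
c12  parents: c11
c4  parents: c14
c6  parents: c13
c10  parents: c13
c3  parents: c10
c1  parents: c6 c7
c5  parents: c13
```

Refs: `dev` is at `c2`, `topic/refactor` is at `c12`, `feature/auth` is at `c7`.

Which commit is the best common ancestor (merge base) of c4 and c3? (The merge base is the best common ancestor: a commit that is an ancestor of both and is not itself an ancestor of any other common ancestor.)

c13

Ancestors of c4: {c13, c14, c4, c5}.
Ancestors of c3: {c10, c13, c3}.
Common ancestors: {c13}.
The only common ancestor is c13, so it is the merge base.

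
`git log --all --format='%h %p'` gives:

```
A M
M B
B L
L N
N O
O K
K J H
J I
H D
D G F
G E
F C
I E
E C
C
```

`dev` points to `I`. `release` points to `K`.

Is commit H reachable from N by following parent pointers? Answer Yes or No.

Ancestors of N (commits reachable by following parents): {C, D, E, F, G, H, I, J, K, N, O}.
H is in that set, so it is an ancestor of N.

Yes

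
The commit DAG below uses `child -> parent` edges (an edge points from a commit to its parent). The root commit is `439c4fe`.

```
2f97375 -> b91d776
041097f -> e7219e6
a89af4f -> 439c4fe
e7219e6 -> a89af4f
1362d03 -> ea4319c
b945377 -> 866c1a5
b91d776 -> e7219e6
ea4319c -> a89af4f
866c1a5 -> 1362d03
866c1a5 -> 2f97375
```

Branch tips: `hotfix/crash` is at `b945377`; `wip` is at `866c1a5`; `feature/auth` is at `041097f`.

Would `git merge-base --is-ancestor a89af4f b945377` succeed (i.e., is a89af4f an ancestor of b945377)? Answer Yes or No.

Yes

Ancestors of b945377 (commits reachable by following parents): {1362d03, 2f97375, 439c4fe, 866c1a5, a89af4f, b91d776, b945377, e7219e6, ea4319c}.
a89af4f is in that set, so it is an ancestor of b945377.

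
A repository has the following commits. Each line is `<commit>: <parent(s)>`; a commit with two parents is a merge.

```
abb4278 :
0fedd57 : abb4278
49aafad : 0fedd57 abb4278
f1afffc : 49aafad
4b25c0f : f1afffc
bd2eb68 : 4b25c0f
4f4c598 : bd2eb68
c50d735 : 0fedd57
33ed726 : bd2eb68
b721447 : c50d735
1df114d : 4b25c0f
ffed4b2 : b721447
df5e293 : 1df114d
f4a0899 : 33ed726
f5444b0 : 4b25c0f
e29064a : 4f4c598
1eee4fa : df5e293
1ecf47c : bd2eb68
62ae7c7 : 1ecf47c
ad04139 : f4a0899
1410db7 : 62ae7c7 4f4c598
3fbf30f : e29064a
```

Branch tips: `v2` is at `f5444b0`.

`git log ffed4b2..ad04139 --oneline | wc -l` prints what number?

7

Reachable from ad04139: {0fedd57, 33ed726, 49aafad, 4b25c0f, abb4278, ad04139, bd2eb68, f1afffc, f4a0899}.
Reachable from ffed4b2: {0fedd57, abb4278, b721447, c50d735, ffed4b2}.
In ad04139's history but not ffed4b2's: {33ed726, 49aafad, 4b25c0f, ad04139, bd2eb68, f1afffc, f4a0899} — 7 commits.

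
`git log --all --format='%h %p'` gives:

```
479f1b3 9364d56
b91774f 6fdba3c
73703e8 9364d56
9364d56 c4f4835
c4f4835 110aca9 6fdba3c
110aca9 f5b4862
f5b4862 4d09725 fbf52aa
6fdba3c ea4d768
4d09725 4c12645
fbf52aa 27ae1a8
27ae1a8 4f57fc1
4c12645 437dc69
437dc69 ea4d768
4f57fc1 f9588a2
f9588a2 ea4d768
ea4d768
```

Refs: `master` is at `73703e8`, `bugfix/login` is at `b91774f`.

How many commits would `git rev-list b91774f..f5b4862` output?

8

Reachable from f5b4862: {27ae1a8, 437dc69, 4c12645, 4d09725, 4f57fc1, ea4d768, f5b4862, f9588a2, fbf52aa}.
Reachable from b91774f: {6fdba3c, b91774f, ea4d768}.
In f5b4862's history but not b91774f's: {27ae1a8, 437dc69, 4c12645, 4d09725, 4f57fc1, f5b4862, f9588a2, fbf52aa} — 8 commits.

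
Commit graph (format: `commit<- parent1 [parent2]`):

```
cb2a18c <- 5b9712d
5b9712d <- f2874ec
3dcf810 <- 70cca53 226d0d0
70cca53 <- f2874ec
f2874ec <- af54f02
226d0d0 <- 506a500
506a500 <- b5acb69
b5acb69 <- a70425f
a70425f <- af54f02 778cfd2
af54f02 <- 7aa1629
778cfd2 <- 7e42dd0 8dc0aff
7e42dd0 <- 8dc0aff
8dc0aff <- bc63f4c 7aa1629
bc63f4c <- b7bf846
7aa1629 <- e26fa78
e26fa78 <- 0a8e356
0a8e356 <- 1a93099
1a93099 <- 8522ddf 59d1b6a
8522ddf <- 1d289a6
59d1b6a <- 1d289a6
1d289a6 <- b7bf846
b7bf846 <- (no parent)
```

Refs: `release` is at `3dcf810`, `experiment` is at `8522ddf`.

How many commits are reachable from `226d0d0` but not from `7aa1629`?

9

Reachable from 226d0d0: {0a8e356, 1a93099, 1d289a6, 226d0d0, 506a500, 59d1b6a, 778cfd2, 7aa1629, 7e42dd0, 8522ddf, 8dc0aff, a70425f, af54f02, b5acb69, b7bf846, bc63f4c, e26fa78}.
Reachable from 7aa1629: {0a8e356, 1a93099, 1d289a6, 59d1b6a, 7aa1629, 8522ddf, b7bf846, e26fa78}.
In 226d0d0's history but not 7aa1629's: {226d0d0, 506a500, 778cfd2, 7e42dd0, 8dc0aff, a70425f, af54f02, b5acb69, bc63f4c} — 9 commits.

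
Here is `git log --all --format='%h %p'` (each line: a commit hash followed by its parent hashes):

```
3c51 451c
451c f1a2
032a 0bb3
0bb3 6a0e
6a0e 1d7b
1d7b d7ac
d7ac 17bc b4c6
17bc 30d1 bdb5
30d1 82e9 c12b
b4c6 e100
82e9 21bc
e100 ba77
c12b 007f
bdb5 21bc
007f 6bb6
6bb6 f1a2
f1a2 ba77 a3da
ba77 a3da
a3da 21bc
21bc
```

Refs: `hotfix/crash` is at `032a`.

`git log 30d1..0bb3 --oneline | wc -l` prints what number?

Reachable from 0bb3: {007f, 0bb3, 17bc, 1d7b, 21bc, 30d1, 6a0e, 6bb6, 82e9, a3da, b4c6, ba77, bdb5, c12b, d7ac, e100, f1a2}.
Reachable from 30d1: {007f, 21bc, 30d1, 6bb6, 82e9, a3da, ba77, c12b, f1a2}.
In 0bb3's history but not 30d1's: {0bb3, 17bc, 1d7b, 6a0e, b4c6, bdb5, d7ac, e100} — 8 commits.

8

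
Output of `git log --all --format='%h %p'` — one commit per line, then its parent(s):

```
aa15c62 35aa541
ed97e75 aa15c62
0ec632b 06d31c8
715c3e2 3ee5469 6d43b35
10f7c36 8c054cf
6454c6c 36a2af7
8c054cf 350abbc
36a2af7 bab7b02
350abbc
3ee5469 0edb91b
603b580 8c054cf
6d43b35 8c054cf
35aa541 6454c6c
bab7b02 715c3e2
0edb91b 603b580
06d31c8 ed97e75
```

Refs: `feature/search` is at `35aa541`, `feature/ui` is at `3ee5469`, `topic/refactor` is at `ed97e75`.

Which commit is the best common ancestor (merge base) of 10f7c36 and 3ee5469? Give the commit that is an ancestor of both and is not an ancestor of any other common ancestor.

Ancestors of 10f7c36: {10f7c36, 350abbc, 8c054cf}.
Ancestors of 3ee5469: {0edb91b, 350abbc, 3ee5469, 603b580, 8c054cf}.
Common ancestors: {350abbc, 8c054cf}.
Among these, 8c054cf is not an ancestor of any other common ancestor — it is the merge base.

8c054cf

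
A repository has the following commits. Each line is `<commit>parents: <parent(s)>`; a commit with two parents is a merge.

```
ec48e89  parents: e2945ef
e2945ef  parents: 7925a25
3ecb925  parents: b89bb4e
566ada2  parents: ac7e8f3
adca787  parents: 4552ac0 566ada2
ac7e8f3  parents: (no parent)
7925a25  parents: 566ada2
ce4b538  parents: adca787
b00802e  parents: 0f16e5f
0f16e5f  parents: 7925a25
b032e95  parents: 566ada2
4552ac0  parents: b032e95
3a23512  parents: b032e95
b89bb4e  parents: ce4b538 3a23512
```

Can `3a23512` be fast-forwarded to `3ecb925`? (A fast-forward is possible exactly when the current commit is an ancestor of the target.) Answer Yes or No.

A fast-forward from 3a23512 to 3ecb925 is possible iff 3a23512 is an ancestor of 3ecb925.
Ancestors of 3ecb925: {3a23512, 3ecb925, 4552ac0, 566ada2, ac7e8f3, adca787, b032e95, b89bb4e, ce4b538}.
3a23512 is among them, so fast-forward is possible.

Yes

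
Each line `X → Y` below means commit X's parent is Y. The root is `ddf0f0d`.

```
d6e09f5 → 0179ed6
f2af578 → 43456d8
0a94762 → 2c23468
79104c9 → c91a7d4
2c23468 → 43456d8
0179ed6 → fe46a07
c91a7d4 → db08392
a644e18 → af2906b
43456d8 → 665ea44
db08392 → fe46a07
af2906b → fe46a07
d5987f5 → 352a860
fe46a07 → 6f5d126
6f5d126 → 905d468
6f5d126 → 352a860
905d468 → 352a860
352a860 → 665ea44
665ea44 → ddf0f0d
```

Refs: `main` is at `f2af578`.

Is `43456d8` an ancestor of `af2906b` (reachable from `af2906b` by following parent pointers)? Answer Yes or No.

Ancestors of af2906b: {352a860, 665ea44, 6f5d126, 905d468, af2906b, ddf0f0d, fe46a07}.
43456d8 is not in that set, so it is not an ancestor of af2906b.

No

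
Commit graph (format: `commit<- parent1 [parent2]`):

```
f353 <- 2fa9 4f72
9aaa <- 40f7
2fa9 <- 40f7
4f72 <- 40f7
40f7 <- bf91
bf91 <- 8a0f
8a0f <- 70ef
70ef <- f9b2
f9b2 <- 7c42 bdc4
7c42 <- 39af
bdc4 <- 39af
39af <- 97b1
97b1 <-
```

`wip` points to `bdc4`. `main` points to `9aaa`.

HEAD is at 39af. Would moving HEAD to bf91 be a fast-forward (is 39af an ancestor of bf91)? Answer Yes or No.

Yes

A fast-forward from 39af to bf91 is possible iff 39af is an ancestor of bf91.
Ancestors of bf91: {39af, 70ef, 7c42, 8a0f, 97b1, bdc4, bf91, f9b2}.
39af is among them, so fast-forward is possible.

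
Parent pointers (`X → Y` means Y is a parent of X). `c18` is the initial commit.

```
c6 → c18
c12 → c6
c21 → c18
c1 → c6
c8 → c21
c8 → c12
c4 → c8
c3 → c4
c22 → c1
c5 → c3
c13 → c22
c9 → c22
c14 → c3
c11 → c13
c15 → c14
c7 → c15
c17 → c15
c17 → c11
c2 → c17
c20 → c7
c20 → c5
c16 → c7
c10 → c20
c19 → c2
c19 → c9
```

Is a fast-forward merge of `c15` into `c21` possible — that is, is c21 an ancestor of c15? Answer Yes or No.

Yes

A fast-forward from c21 to c15 is possible iff c21 is an ancestor of c15.
Ancestors of c15: {c12, c14, c15, c18, c21, c3, c4, c6, c8}.
c21 is among them, so fast-forward is possible.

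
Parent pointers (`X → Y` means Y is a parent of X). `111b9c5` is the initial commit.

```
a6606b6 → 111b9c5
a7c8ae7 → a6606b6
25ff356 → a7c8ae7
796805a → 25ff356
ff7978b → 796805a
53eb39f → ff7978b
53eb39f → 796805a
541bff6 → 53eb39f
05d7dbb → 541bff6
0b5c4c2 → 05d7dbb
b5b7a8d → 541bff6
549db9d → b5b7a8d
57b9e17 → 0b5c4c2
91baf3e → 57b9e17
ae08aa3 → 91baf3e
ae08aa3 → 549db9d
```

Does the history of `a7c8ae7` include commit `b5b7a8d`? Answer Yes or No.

Ancestors of a7c8ae7: {111b9c5, a6606b6, a7c8ae7}.
b5b7a8d is not in that set, so it is not an ancestor of a7c8ae7.

No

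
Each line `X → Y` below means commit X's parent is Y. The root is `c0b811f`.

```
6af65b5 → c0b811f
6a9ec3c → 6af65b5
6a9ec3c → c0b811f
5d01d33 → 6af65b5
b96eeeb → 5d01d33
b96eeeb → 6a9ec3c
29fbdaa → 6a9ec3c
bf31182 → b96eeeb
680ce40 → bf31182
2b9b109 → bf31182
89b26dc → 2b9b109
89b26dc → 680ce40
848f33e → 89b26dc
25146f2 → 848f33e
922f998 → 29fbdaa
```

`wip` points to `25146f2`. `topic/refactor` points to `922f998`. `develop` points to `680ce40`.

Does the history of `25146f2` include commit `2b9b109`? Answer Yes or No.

Yes

Ancestors of 25146f2 (commits reachable by following parents): {25146f2, 2b9b109, 5d01d33, 680ce40, 6a9ec3c, 6af65b5, 848f33e, 89b26dc, b96eeeb, bf31182, c0b811f}.
2b9b109 is in that set, so it is an ancestor of 25146f2.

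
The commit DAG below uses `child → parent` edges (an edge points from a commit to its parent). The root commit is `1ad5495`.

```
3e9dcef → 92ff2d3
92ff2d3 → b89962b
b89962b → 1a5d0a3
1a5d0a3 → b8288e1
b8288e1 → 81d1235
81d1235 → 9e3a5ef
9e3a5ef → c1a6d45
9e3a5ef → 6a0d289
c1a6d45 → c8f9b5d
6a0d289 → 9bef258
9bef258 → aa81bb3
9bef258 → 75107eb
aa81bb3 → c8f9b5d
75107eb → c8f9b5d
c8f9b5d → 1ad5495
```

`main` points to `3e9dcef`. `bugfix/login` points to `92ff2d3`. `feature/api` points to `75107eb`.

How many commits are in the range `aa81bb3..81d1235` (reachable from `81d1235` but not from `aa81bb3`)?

Reachable from 81d1235: {1ad5495, 6a0d289, 75107eb, 81d1235, 9bef258, 9e3a5ef, aa81bb3, c1a6d45, c8f9b5d}.
Reachable from aa81bb3: {1ad5495, aa81bb3, c8f9b5d}.
In 81d1235's history but not aa81bb3's: {6a0d289, 75107eb, 81d1235, 9bef258, 9e3a5ef, c1a6d45} — 6 commits.

6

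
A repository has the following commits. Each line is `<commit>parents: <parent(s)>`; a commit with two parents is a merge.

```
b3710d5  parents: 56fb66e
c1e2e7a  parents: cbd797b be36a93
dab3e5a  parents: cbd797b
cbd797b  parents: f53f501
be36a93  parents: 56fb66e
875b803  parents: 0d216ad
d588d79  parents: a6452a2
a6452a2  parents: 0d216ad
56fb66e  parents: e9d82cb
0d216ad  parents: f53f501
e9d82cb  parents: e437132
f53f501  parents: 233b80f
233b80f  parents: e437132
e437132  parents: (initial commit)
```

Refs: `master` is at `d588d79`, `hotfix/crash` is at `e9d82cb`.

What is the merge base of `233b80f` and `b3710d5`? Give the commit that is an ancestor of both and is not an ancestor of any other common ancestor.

Ancestors of 233b80f: {233b80f, e437132}.
Ancestors of b3710d5: {56fb66e, b3710d5, e437132, e9d82cb}.
Common ancestors: {e437132}.
The only common ancestor is e437132, so it is the merge base.

e437132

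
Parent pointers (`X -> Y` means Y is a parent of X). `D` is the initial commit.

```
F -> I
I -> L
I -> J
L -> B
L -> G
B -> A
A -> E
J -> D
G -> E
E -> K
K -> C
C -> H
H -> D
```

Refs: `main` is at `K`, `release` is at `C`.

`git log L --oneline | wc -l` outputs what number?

9

Walking parent pointers from L: reachable set = {A, B, C, D, E, G, H, K, L}.
That is 9 commits.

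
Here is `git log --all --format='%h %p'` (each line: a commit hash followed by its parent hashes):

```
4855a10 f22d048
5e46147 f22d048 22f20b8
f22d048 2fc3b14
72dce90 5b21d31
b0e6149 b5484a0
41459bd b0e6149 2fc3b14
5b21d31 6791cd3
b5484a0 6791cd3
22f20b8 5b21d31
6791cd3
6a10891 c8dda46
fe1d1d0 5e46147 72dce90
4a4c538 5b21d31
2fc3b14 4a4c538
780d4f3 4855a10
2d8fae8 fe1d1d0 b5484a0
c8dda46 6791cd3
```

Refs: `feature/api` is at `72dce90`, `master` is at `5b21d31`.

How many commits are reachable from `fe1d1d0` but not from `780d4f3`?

4

Reachable from fe1d1d0: {22f20b8, 2fc3b14, 4a4c538, 5b21d31, 5e46147, 6791cd3, 72dce90, f22d048, fe1d1d0}.
Reachable from 780d4f3: {2fc3b14, 4855a10, 4a4c538, 5b21d31, 6791cd3, 780d4f3, f22d048}.
In fe1d1d0's history but not 780d4f3's: {22f20b8, 5e46147, 72dce90, fe1d1d0} — 4 commits.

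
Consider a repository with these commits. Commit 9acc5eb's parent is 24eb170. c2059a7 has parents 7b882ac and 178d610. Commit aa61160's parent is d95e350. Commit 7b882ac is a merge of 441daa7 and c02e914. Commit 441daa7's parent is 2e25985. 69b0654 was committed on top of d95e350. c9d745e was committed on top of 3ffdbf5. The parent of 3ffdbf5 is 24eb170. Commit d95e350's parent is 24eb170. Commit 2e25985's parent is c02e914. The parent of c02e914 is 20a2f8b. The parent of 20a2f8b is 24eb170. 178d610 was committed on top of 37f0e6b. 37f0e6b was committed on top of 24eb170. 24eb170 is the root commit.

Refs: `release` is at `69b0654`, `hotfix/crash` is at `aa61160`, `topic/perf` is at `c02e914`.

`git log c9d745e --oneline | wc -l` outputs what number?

3

Walking parent pointers from c9d745e: reachable set = {24eb170, 3ffdbf5, c9d745e}.
That is 3 commits.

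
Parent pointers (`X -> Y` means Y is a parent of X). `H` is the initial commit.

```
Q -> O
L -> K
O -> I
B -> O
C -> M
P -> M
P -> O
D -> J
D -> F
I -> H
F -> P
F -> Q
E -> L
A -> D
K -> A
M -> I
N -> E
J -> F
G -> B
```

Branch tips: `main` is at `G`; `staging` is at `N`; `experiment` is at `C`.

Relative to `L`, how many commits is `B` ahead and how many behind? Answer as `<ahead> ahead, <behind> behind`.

Reachable from B: {B, H, I, O}.
Reachable from L: {A, D, F, H, I, J, K, L, M, O, P, Q}.
Only in B's history (ahead): {B} — 1.
Only in L's history (behind): {A, D, F, J, K, L, M, P, Q} — 9.

1 ahead, 9 behind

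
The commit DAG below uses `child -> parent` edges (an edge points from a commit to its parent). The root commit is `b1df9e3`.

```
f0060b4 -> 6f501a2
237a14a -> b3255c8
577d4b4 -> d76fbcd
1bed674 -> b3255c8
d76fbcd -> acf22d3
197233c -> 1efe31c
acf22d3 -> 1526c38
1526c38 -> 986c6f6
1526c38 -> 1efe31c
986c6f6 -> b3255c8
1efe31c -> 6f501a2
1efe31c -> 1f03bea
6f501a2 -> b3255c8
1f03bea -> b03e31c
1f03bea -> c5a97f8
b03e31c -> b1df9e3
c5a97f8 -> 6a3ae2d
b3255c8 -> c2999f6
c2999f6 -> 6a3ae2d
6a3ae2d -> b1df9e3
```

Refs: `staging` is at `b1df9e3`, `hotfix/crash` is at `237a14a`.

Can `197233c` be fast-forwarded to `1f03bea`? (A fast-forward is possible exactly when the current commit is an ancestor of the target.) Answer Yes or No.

No

A fast-forward from 197233c to 1f03bea is possible iff 197233c is an ancestor of 1f03bea.
Ancestors of 1f03bea: {1f03bea, 6a3ae2d, b03e31c, b1df9e3, c5a97f8}.
197233c is not among them, so fast-forward is not possible.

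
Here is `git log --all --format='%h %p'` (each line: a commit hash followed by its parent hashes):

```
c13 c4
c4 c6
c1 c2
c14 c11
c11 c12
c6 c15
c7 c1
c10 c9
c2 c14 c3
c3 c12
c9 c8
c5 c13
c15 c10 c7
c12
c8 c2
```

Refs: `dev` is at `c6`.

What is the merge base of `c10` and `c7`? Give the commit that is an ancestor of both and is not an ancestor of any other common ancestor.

c2

Ancestors of c10: {c10, c11, c12, c14, c2, c3, c8, c9}.
Ancestors of c7: {c1, c11, c12, c14, c2, c3, c7}.
Common ancestors: {c11, c12, c14, c2, c3}.
Among these, c2 is not an ancestor of any other common ancestor — it is the merge base.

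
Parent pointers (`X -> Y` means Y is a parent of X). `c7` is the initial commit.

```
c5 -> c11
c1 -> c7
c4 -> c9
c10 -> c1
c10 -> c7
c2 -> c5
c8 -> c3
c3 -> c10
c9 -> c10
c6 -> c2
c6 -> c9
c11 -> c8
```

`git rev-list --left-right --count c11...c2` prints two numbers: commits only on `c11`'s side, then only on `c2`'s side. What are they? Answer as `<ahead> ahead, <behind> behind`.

0 ahead, 2 behind

Reachable from c11: {c1, c10, c11, c3, c7, c8}.
Reachable from c2: {c1, c10, c11, c2, c3, c5, c7, c8}.
Only in c11's history (ahead): {} — 0.
Only in c2's history (behind): {c2, c5} — 2.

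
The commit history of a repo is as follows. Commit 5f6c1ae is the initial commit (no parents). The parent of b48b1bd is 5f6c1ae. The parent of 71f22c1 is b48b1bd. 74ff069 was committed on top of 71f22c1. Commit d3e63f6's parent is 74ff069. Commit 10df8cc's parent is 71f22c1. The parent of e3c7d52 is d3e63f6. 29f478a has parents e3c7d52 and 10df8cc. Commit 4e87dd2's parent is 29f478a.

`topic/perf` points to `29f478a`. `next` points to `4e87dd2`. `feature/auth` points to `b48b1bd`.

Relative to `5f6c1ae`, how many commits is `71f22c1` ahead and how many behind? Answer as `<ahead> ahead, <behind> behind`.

2 ahead, 0 behind

Reachable from 71f22c1: {5f6c1ae, 71f22c1, b48b1bd}.
Reachable from 5f6c1ae: {5f6c1ae}.
Only in 71f22c1's history (ahead): {71f22c1, b48b1bd} — 2.
Only in 5f6c1ae's history (behind): {} — 0.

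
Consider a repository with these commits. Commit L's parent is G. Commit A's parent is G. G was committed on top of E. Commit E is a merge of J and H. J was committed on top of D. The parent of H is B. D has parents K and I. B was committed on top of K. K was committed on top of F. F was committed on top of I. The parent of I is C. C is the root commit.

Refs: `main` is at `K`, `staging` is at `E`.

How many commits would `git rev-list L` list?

Walking parent pointers from L: reachable set = {B, C, D, E, F, G, H, I, J, K, L}.
That is 11 commits.

11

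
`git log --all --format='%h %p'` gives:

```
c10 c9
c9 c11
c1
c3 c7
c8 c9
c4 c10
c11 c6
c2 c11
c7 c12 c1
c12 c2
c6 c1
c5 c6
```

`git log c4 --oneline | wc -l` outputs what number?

6

Walking parent pointers from c4: reachable set = {c1, c10, c11, c4, c6, c9}.
That is 6 commits.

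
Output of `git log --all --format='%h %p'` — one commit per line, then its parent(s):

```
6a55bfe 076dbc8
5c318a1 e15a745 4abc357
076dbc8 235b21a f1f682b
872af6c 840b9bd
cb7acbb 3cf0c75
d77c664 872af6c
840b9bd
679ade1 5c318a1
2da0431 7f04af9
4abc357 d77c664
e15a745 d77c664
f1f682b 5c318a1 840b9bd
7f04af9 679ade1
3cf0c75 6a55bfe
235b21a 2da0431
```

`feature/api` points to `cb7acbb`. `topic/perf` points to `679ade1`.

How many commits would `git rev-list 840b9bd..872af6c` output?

Reachable from 872af6c: {840b9bd, 872af6c}.
Reachable from 840b9bd: {840b9bd}.
In 872af6c's history but not 840b9bd's: {872af6c} — 1 commit.

1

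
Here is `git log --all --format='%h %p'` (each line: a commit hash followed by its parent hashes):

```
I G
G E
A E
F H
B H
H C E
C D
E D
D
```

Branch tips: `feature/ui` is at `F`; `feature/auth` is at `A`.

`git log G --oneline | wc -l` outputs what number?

3

Walking parent pointers from G: reachable set = {D, E, G}.
That is 3 commits.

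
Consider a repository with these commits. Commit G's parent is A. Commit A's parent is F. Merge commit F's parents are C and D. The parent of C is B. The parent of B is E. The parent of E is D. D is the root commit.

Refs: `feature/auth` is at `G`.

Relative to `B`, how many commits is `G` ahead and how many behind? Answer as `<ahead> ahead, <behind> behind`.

4 ahead, 0 behind

Reachable from G: {A, B, C, D, E, F, G}.
Reachable from B: {B, D, E}.
Only in G's history (ahead): {A, C, F, G} — 4.
Only in B's history (behind): {} — 0.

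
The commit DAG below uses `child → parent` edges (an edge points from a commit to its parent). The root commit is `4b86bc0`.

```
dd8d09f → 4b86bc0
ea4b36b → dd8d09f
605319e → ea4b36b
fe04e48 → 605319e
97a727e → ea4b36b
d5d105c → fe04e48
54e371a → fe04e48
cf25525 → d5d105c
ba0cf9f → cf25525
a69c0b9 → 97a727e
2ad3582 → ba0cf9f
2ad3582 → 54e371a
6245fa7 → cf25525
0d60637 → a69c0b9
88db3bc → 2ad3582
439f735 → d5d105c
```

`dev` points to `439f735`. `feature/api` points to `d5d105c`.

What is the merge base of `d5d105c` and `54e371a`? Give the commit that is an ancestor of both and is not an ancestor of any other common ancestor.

Ancestors of d5d105c: {4b86bc0, 605319e, d5d105c, dd8d09f, ea4b36b, fe04e48}.
Ancestors of 54e371a: {4b86bc0, 54e371a, 605319e, dd8d09f, ea4b36b, fe04e48}.
Common ancestors: {4b86bc0, 605319e, dd8d09f, ea4b36b, fe04e48}.
Among these, fe04e48 is not an ancestor of any other common ancestor — it is the merge base.

fe04e48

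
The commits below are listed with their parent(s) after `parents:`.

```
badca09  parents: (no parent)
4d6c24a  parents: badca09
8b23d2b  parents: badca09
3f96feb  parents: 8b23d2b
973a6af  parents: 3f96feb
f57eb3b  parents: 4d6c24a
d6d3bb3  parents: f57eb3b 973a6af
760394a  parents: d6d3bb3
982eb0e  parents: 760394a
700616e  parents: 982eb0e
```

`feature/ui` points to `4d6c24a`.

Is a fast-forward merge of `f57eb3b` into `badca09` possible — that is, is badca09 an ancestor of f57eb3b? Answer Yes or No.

A fast-forward from badca09 to f57eb3b is possible iff badca09 is an ancestor of f57eb3b.
Ancestors of f57eb3b: {4d6c24a, badca09, f57eb3b}.
badca09 is among them, so fast-forward is possible.

Yes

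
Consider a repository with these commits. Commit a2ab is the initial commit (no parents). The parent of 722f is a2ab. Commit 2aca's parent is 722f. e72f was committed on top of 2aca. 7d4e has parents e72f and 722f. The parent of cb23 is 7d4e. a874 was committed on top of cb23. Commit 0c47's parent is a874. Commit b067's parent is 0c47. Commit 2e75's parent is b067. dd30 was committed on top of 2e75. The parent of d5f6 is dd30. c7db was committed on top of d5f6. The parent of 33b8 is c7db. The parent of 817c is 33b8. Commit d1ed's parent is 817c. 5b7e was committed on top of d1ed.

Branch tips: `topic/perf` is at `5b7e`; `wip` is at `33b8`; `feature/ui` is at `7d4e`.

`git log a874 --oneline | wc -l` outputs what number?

Walking parent pointers from a874: reachable set = {2aca, 722f, 7d4e, a2ab, a874, cb23, e72f}.
That is 7 commits.

7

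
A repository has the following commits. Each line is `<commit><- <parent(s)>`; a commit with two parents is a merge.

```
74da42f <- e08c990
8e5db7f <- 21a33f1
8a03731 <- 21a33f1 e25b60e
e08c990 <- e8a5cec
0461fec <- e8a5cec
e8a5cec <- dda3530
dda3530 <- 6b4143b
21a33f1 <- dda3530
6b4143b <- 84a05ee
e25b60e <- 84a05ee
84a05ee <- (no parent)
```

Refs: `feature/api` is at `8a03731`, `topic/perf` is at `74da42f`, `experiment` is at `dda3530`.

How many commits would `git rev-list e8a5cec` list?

4

Walking parent pointers from e8a5cec: reachable set = {6b4143b, 84a05ee, dda3530, e8a5cec}.
That is 4 commits.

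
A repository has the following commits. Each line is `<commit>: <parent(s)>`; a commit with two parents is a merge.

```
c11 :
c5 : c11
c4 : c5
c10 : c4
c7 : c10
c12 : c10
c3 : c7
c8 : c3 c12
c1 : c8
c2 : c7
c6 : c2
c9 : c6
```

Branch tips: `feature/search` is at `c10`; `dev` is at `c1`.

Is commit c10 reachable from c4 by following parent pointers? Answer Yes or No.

Ancestors of c4: {c11, c4, c5}.
c10 is not in that set, so it is not an ancestor of c4.

No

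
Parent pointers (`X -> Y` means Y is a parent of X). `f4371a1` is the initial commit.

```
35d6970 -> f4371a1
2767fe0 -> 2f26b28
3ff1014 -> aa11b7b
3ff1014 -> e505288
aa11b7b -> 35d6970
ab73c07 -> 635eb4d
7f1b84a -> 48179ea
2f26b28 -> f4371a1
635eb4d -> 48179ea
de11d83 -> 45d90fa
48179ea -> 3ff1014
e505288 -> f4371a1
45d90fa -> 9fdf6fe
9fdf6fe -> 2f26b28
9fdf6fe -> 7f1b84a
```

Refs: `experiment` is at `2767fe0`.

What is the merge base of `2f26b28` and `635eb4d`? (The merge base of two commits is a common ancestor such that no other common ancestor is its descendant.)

f4371a1

Ancestors of 2f26b28: {2f26b28, f4371a1}.
Ancestors of 635eb4d: {35d6970, 3ff1014, 48179ea, 635eb4d, aa11b7b, e505288, f4371a1}.
Common ancestors: {f4371a1}.
The only common ancestor is f4371a1, so it is the merge base.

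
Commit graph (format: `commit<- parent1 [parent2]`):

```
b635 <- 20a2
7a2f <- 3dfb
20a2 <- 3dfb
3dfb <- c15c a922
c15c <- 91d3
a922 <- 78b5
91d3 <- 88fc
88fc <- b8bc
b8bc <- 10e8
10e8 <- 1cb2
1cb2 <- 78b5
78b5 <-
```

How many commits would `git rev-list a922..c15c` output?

Reachable from c15c: {10e8, 1cb2, 78b5, 88fc, 91d3, b8bc, c15c}.
Reachable from a922: {78b5, a922}.
In c15c's history but not a922's: {10e8, 1cb2, 88fc, 91d3, b8bc, c15c} — 6 commits.

6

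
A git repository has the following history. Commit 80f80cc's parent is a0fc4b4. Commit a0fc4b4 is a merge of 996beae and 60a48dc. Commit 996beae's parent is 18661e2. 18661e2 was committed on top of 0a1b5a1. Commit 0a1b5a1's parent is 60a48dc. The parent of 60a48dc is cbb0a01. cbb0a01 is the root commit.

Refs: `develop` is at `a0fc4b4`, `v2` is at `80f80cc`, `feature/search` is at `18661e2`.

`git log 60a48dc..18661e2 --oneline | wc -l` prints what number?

2

Reachable from 18661e2: {0a1b5a1, 18661e2, 60a48dc, cbb0a01}.
Reachable from 60a48dc: {60a48dc, cbb0a01}.
In 18661e2's history but not 60a48dc's: {0a1b5a1, 18661e2} — 2 commits.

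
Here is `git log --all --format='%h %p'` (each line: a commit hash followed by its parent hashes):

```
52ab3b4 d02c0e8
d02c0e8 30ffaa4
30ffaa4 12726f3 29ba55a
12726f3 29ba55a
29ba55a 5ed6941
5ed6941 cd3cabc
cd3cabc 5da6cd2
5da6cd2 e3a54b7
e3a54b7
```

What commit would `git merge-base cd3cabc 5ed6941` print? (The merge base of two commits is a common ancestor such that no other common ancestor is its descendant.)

Ancestors of cd3cabc: {5da6cd2, cd3cabc, e3a54b7}.
Ancestors of 5ed6941: {5da6cd2, 5ed6941, cd3cabc, e3a54b7}.
Common ancestors: {5da6cd2, cd3cabc, e3a54b7}.
Among these, cd3cabc is not an ancestor of any other common ancestor — it is the merge base.

cd3cabc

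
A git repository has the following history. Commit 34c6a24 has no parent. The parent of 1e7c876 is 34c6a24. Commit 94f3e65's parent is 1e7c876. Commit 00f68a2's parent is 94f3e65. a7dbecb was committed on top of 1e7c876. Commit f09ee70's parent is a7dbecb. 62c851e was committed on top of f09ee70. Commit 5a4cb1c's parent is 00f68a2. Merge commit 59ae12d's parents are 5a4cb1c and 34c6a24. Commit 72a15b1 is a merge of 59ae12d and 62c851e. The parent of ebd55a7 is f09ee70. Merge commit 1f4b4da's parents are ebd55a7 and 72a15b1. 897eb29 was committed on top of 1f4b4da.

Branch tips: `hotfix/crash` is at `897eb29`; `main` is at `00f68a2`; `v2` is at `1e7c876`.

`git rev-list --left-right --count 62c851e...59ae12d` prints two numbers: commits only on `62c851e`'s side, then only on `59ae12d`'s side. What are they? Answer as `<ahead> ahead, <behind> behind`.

3 ahead, 4 behind

Reachable from 62c851e: {1e7c876, 34c6a24, 62c851e, a7dbecb, f09ee70}.
Reachable from 59ae12d: {00f68a2, 1e7c876, 34c6a24, 59ae12d, 5a4cb1c, 94f3e65}.
Only in 62c851e's history (ahead): {62c851e, a7dbecb, f09ee70} — 3.
Only in 59ae12d's history (behind): {00f68a2, 59ae12d, 5a4cb1c, 94f3e65} — 4.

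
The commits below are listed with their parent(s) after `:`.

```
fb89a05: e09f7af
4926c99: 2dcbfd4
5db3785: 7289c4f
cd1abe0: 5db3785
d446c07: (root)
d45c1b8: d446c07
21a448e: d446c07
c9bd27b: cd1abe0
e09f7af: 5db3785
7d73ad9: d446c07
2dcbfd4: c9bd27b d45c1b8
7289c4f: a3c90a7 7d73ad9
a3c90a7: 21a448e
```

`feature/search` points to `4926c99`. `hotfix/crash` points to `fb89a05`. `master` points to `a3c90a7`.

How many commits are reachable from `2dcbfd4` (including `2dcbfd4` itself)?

10

Walking parent pointers from 2dcbfd4: reachable set = {21a448e, 2dcbfd4, 5db3785, 7289c4f, 7d73ad9, a3c90a7, c9bd27b, cd1abe0, d446c07, d45c1b8}.
That is 10 commits.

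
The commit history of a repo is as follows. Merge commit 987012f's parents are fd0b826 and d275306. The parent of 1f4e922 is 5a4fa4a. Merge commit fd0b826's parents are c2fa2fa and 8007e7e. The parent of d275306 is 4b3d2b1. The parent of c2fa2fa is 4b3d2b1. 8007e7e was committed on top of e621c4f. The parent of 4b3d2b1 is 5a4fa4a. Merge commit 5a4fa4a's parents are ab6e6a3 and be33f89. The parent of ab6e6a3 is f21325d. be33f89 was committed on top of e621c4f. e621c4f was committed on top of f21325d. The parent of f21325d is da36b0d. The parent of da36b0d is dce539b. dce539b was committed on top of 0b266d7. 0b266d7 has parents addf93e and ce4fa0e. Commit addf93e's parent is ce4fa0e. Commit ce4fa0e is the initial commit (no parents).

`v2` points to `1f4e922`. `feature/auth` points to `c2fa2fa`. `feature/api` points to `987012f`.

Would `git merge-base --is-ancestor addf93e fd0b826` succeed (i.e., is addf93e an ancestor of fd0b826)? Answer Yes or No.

Ancestors of fd0b826 (commits reachable by following parents): {0b266d7, 4b3d2b1, 5a4fa4a, 8007e7e, ab6e6a3, addf93e, be33f89, c2fa2fa, ce4fa0e, da36b0d, dce539b, e621c4f, f21325d, fd0b826}.
addf93e is in that set, so it is an ancestor of fd0b826.

Yes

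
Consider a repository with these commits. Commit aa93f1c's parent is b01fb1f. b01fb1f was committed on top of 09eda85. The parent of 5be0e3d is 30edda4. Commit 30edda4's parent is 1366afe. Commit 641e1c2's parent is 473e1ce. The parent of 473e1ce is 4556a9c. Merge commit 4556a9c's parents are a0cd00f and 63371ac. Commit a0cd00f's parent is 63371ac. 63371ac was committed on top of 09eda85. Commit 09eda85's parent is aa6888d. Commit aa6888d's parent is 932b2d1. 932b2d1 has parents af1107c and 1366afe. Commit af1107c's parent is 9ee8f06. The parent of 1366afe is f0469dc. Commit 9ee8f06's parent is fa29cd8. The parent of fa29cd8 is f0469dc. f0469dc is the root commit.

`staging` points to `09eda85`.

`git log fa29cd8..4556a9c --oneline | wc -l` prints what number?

9

Reachable from 4556a9c: {09eda85, 1366afe, 4556a9c, 63371ac, 932b2d1, 9ee8f06, a0cd00f, aa6888d, af1107c, f0469dc, fa29cd8}.
Reachable from fa29cd8: {f0469dc, fa29cd8}.
In 4556a9c's history but not fa29cd8's: {09eda85, 1366afe, 4556a9c, 63371ac, 932b2d1, 9ee8f06, a0cd00f, aa6888d, af1107c} — 9 commits.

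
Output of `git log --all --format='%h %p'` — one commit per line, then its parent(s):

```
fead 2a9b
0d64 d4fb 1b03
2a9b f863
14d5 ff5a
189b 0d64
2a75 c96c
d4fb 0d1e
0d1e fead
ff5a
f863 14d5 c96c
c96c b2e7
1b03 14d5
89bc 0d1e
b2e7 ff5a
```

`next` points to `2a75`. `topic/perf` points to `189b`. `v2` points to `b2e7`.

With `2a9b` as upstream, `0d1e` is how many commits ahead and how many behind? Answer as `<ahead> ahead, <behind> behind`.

Reachable from 0d1e: {0d1e, 14d5, 2a9b, b2e7, c96c, f863, fead, ff5a}.
Reachable from 2a9b: {14d5, 2a9b, b2e7, c96c, f863, ff5a}.
Only in 0d1e's history (ahead): {0d1e, fead} — 2.
Only in 2a9b's history (behind): {} — 0.

2 ahead, 0 behind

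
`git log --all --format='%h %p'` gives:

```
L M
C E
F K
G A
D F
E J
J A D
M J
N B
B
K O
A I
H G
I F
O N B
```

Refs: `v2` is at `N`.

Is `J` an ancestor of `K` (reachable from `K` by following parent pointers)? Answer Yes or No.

No

Ancestors of K: {B, K, N, O}.
J is not in that set, so it is not an ancestor of K.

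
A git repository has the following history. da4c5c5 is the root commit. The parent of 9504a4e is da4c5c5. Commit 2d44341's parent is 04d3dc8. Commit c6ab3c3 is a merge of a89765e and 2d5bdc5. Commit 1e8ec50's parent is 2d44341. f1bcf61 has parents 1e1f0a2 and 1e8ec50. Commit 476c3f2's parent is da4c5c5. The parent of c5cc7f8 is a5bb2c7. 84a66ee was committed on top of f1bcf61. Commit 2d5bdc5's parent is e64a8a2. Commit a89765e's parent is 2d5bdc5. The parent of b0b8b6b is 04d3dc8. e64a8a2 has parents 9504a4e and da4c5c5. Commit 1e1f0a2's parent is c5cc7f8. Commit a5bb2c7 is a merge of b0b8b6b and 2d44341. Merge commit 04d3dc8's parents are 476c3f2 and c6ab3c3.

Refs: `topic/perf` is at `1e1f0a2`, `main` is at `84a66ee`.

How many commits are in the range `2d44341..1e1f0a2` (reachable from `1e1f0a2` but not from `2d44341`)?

4

Reachable from 1e1f0a2: {04d3dc8, 1e1f0a2, 2d44341, 2d5bdc5, 476c3f2, 9504a4e, a5bb2c7, a89765e, b0b8b6b, c5cc7f8, c6ab3c3, da4c5c5, e64a8a2}.
Reachable from 2d44341: {04d3dc8, 2d44341, 2d5bdc5, 476c3f2, 9504a4e, a89765e, c6ab3c3, da4c5c5, e64a8a2}.
In 1e1f0a2's history but not 2d44341's: {1e1f0a2, a5bb2c7, b0b8b6b, c5cc7f8} — 4 commits.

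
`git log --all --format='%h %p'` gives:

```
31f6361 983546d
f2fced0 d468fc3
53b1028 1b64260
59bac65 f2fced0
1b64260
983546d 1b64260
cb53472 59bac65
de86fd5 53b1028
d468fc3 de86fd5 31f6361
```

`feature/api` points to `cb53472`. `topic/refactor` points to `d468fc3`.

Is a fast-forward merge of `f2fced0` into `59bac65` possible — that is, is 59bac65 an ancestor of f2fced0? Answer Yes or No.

A fast-forward from 59bac65 to f2fced0 is possible iff 59bac65 is an ancestor of f2fced0.
Ancestors of f2fced0: {1b64260, 31f6361, 53b1028, 983546d, d468fc3, de86fd5, f2fced0}.
59bac65 is not among them, so fast-forward is not possible.

No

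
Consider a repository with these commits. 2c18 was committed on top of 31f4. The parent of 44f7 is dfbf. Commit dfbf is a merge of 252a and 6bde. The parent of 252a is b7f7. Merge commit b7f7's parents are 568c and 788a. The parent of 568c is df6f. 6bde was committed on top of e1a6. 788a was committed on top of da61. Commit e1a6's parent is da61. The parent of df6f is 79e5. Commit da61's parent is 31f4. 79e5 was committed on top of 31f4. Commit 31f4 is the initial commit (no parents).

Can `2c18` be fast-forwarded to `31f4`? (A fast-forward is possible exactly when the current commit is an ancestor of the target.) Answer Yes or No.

A fast-forward from 2c18 to 31f4 is possible iff 2c18 is an ancestor of 31f4.
Ancestors of 31f4: {31f4}.
2c18 is not among them, so fast-forward is not possible.

No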